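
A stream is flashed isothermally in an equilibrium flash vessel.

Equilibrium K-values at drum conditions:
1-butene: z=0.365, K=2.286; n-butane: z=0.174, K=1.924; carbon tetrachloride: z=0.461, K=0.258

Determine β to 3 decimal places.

β = 0.330

Let β = V/F and solve Σ zᵢ(Kᵢ−1)/(1+β(Kᵢ−1)) = 0.
Feasibility: ΣzᵢKᵢ = 1.288, Σzᵢ/Kᵢ = 2.037 — both > 1, two phases present.
Newton–Raphson from β = 0.5:
  β = 0.500: g = -0.1482, g' = -0.935 → β = 0.341
  β = 0.341: g = -0.0098, g' = -0.833 → β = 0.330
Converged at β = 0.330.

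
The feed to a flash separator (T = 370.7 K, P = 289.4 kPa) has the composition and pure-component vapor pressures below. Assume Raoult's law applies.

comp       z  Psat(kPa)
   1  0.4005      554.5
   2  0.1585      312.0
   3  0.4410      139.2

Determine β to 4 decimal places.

Raoult's law: Kᵢ = Pᵢˢᵃᵗ/P = Pᵢˢᵃᵗ/289.4.
  K_1 = 554.5/289.4 = 1.916033, K_2 = 312.0/289.4 = 1.078093, K_3 = 139.2/289.4 = 0.480995
Material balance + equilibrium reduce to Σ zᵢ(Kᵢ−1)/(1+β(Kᵢ−1)) = 0.
Feasibility: ΣzᵢKᵢ = 1.1504, Σzᵢ/Kᵢ = 1.2729 — both > 1, two phases present.
Iterate (Newton) starting at β = 0.65:
  β = 0.6500: g = -0.10367, g' = -0.4034 → β = 0.3930
  β = 0.3930: g = -0.00577, g' = -0.3701 → β = 0.3774
Converged at β = 0.3774.

β = 0.3774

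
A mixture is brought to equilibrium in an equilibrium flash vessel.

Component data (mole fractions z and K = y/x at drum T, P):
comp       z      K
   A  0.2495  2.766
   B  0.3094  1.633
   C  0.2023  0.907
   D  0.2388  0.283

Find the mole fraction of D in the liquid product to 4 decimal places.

Rachford–Rice: g(V/F) = Σ zᵢ(Kᵢ−1)/(1+V/F(Kᵢ−1)) = 0.
Check two-phase: ΣzᵢKᵢ = 1.4464 > 1 and Σzᵢ/Kᵢ = 1.3465 > 1, so g(0) = 0.4464 > 0 and g(1) = -0.3465 < 0.
Iterate (Newton) starting at V/F = 0.53:
  V/F = 0.5300: g = 0.07829, g' = -0.5984 → V/F = 0.6608
  V/F = 0.6608: g = -0.00402, g' = -0.6727 → V/F = 0.6548
Converged at V/F = 0.6548.
Compositions from xᵢ = zᵢ/(1+V/F(Kᵢ−1)), yᵢ = Kᵢxᵢ:
  A: x = 0.1157, y = 0.3200
  B: x = 0.2187, y = 0.3572
  C: x = 0.2154, y = 0.1954
  D: x = 0.4501, y = 0.1274

x_D = 0.4501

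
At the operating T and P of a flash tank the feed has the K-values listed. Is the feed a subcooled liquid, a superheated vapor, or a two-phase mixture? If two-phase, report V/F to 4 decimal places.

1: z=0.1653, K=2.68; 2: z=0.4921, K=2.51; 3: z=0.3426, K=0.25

two-phase, V/F = 0.6556

ΣzᵢKᵢ = 1.7638; Σzᵢ/Kᵢ = 1.6281.
Both exceed 1, so a two-phase solution exists.
Material balance + equilibrium reduce to Σ zᵢ(Kᵢ−1)/(1+ψ(Kᵢ−1)) = 0.
Newton–Raphson from ψ = 0.5:
  ψ = 0.5000: g = 0.16321, g' = -0.9954 → ψ = 0.6640
  ψ = 0.6640: g = -0.00949, g' = -1.1487 → ψ = 0.6557
  ψ = 0.6557: g = -0.00006, g' = -1.1350 → ψ = 0.6556
Converged at ψ = 0.6556.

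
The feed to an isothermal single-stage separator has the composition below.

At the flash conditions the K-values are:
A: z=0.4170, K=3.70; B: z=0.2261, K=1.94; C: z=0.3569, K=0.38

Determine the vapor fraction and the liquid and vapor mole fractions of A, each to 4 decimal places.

Rachford–Rice: g(ψ) = Σ zᵢ(Kᵢ−1)/(1+ψ(Kᵢ−1)) = 0.
Check two-phase: ΣzᵢKᵢ = 2.1172 > 1 and Σzᵢ/Kᵢ = 1.1685 > 1, so g(0) = 1.1172 > 0 and g(1) = -0.1685 < 0.
Newton–Raphson from ψ = 0.5:
  ψ = 0.5000: g = 0.30299, g' = -0.9311 → ψ = 0.8254
  ψ = 0.8254: g = 0.01518, g' = -0.9305 → ψ = 0.8417
  ψ = 0.8417: g = -0.00013, g' = -0.9462 → ψ = 0.8416
Converged at ψ = 0.8416.
Compositions from xᵢ = zᵢ/(1+ψ(Kᵢ−1)), yᵢ = Kᵢxᵢ:
  A: x = 0.1274, y = 0.4715
  B: x = 0.1262, y = 0.2449
  C: x = 0.7463, y = 0.2836

ψ = 0.8416, x_A = 0.1274, y_A = 0.4715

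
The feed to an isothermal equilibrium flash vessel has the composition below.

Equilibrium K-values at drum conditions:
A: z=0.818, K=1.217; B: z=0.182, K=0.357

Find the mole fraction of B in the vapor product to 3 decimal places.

Binary case is linear: z₁(K₁−1)(1+V/F(K₂−1)) + z₂(K₂−1)(1+V/F(K₁−1)) = 0
⇒ V/F = [z₁(K₁−1)+z₂(K₂−1)] / [−(K₁−1)(K₂−1)] = 0.0605/0.1395 = 0.433
Compositions from xᵢ = zᵢ/(1+V/F(Kᵢ−1)), yᵢ = Kᵢxᵢ:
  A: x = 0.748, y = 0.910
  B: x = 0.252, y = 0.090

y_B = 0.090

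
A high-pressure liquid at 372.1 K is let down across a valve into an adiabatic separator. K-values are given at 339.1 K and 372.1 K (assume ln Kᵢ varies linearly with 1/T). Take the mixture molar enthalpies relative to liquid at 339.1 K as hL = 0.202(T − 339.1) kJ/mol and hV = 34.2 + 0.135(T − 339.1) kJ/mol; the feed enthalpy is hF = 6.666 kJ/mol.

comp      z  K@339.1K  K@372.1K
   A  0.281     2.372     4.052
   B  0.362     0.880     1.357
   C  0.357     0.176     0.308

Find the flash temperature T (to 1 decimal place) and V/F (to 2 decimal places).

Adiabatic flash: solve Rachford–Rice at each trial T, then check hF = ψ·hV(T) + (1−ψ)·hL(T).
  T = 339.1 K: K = (2.372, 0.880, 0.176), RR gives ψ = 0.064, H_out = 2.193 kJ/mol
  T = 372.1 K: K = (4.052, 1.357, 0.308), RR gives ψ = 0.585, H_out = 25.369 kJ/mol
  T = 355.6 K: K = (3.139, 1.104, 0.236), RR gives ψ = 0.359, H_out = 15.226 kJ/mol
  T = 347.4 K: K = (2.740, 0.989, 0.205), RR gives ψ = 0.227, H_out = 9.313 kJ/mol
  T = 343.2 K: K = (2.549, 0.933, 0.190), RR gives ψ = 0.149, H_out = 5.893 kJ/mol
  T = 345.3 K: K = (2.644, 0.961, 0.197), RR gives ψ = 0.189, H_out = 7.643 kJ/mol
Linear interpolation between T = 343.2 (H_out = 5.893) and T = 345.3 (H_out = 7.643) on hF = 6.666 gives T ≈ 344.1 K, at which ψ = 0.17.

T = 344.1 K, V/F = 0.17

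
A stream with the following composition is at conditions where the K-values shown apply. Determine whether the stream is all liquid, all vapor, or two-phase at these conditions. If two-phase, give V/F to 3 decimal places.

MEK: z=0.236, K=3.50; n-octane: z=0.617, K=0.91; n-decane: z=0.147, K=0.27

two-phase, V/F = 0.572

ΣzᵢKᵢ = 1.427; Σzᵢ/Kᵢ = 1.290.
Both exceed 1, so a two-phase solution exists.
Rachford–Rice: g(ψ) = Σ zᵢ(Kᵢ−1)/(1+ψ(Kᵢ−1)) = 0.
Newton–Raphson from ψ = 0.51:
  ψ = 0.510: g = 0.0302, g' = -0.489 → ψ = 0.572
Converged at ψ = 0.572.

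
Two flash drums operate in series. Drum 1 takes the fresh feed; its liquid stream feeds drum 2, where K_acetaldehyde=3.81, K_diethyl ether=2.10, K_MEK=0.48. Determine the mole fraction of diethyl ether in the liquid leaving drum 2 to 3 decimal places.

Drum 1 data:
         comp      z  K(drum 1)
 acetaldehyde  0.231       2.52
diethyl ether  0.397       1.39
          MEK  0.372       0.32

Drum 1:
Iterate (Newton) starting at ψ₁ = 0.5:
  ψ₁ = 0.500: g = -0.0542, g' = -0.609 → ψ₁ = 0.411
  ψ₁ = 0.411: g = -0.0016, g' = -0.578 → ψ₁ = 0.408
Converged at ψ₁ = 0.408.
Drum-1 compositions:
  acetaldehyde: x = 0.143, y = 0.359
  diethyl ether: x = 0.342, y = 0.476
  MEK: x = 0.515, y = 0.165
Drum-2 feed = drum-1 liquid: z₂ = (0.1425, 0.3425, 0.5150).
Drum 2:
Material balance + equilibrium reduce to Σ zᵢ(Kᵢ−1)/(1+ψ₂(Kᵢ−1)) = 0.
Check two-phase: ΣzᵢKᵢ = 1.509 > 1 and Σzᵢ/Kᵢ = 1.273 > 1, so g(0) = 0.509 > 0 and g(1) = -0.273 < 0.
Newton iteration, ψ₂⁰ = 0.5:
  ψ₂ = 0.500: g = 0.0477, g' = -0.621 → ψ₂ = 0.577
  ψ₂ = 0.577: g = 0.0008, g' = -0.603 → ψ₂ = 0.578
Converged at ψ₂ = 0.578.
  acetaldehyde: x = 0.054, y = 0.207
  diethyl ether: x = 0.209, y = 0.440
  MEK: x = 0.736, y = 0.353

x_diethyl ether (drum 2) = 0.209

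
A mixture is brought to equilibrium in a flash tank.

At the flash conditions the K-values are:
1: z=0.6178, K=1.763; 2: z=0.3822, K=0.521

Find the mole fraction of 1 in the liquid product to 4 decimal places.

x_1 = 0.3857

Newton–Raphson from ψ = 0.5:
  ψ = 0.5000: g = 0.10048, g' = -0.3401 → ψ = 0.7955
  ψ = 0.7955: g = -0.00243, g' = -0.3682 → ψ = 0.7889
Converged at ψ = 0.7889.
Compositions from xᵢ = zᵢ/(1+ψ(Kᵢ−1)), yᵢ = Kᵢxᵢ:
  1: x = 0.3857, y = 0.6799
  2: x = 0.6143, y = 0.3201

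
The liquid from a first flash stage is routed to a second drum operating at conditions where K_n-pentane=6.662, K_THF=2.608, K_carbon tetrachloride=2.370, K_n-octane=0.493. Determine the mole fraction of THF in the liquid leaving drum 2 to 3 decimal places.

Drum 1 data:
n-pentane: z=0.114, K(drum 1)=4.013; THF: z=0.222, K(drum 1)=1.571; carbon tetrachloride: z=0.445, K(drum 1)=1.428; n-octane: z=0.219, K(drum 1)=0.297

x_THF (drum 2) = 0.071

Drum 1:
Rachford–Rice: g(ψ₁) = Σ zᵢ(Kᵢ−1)/(1+ψ₁(Kᵢ−1)) = 0.
g(0) = ΣzᵢKᵢ − 1 = 0.507 and g(1) = 1 − Σzᵢ/Kᵢ = -0.219, so a root lies in (0, 1).
Newton–Raphson from ψ₁ = 0.7:
  ψ₁ = 0.700: g = 0.0445, g' = -0.612 → ψ₁ = 0.773
  ψ₁ = 0.773: g = -0.0027, g' = -0.693 → ψ₁ = 0.769
Converged at ψ₁ = 0.769.
Drum-1 compositions:
  n-pentane: x = 0.034, y = 0.138
  THF: x = 0.154, y = 0.242
  carbon tetrachloride: x = 0.335, y = 0.478
  n-octane: x = 0.477, y = 0.142
Drum-2 feed = drum-1 liquid: z₂ = (0.0344, 0.1543, 0.3348, 0.4765).
Drum 2:
Let ψ₂ = V/F and solve Σ zᵢ(Kᵢ−1)/(1+ψ₂(Kᵢ−1)) = 0.
Feasibility: ΣzᵢKᵢ = 1.660, Σzᵢ/Kᵢ = 1.172 — both > 1, two phases present.
Iterate (Newton) starting at ψ₂ = 0.39:
  ψ₂ = 0.390: g = 0.2110, g' = -0.715 → ψ₂ = 0.685
  ψ₂ = 0.685: g = 0.0244, g' = -0.591 → ψ₂ = 0.726
Converged at ψ₂ = 0.726.
  n-pentane: x = 0.007, y = 0.045
  THF: x = 0.071, y = 0.186
  carbon tetrachloride: x = 0.168, y = 0.398
  n-octane: x = 0.754, y = 0.372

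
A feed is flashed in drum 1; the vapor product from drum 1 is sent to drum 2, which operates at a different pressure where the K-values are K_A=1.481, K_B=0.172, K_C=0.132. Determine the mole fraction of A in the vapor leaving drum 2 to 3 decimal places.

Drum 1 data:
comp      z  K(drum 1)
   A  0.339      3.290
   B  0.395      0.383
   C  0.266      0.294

y_A (drum 2) = 0.943

Drum 1:
Rachford–Rice: g(ψ₁) = Σ zᵢ(Kᵢ−1)/(1+ψ₁(Kᵢ−1)) = 0.
Check two-phase: ΣzᵢKᵢ = 1.345 > 1 and Σzᵢ/Kᵢ = 2.039 > 1, so g(0) = 0.345 > 0 and g(1) = -1.039 < 0.
Newton–Raphson from ψ₁ = 0.5:
  ψ₁ = 0.500: g = -0.2808, g' = -1.018 → ψ₁ = 0.224
  ψ₁ = 0.224: g = 0.0072, g' = -1.166 → ψ₁ = 0.230
Converged at ψ₁ = 0.230.
Drum-1 compositions:
  A: x = 0.222, y = 0.730
  B: x = 0.460, y = 0.176
  C: x = 0.318, y = 0.093
Drum-2 feed = drum-1 vapor: z₂ = (0.7303, 0.1763, 0.0934).
Drum 2:
Newton iteration, ψ₂⁰ = 0.56:
  ψ₂ = 0.560: g = -0.1532, g' = -0.792 → ψ₂ = 0.366
  ψ₂ = 0.366: g = -0.0298, g' = -0.523 → ψ₂ = 0.309
  ψ₂ = 0.309: g = -0.0013, g' = -0.478 → ψ₂ = 0.307
Converged at ψ₂ = 0.307.
  A: x = 0.636, y = 0.943
  B: x = 0.236, y = 0.041
  C: x = 0.127, y = 0.017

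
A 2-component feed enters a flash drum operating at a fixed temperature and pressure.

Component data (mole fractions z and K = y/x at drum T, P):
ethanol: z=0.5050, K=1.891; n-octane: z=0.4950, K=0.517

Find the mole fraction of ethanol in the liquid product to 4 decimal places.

x_ethanol = 0.3515

Material balance + equilibrium reduce to Σ zᵢ(Kᵢ−1)/(1+V/F(Kᵢ−1)) = 0.
Check two-phase: ΣzᵢKᵢ = 1.2109 > 1 and Σzᵢ/Kᵢ = 1.2245 > 1, so g(0) = 0.2109 > 0 and g(1) = -0.2245 < 0.
Binary case is linear: z₁(K₁−1)(1+V/F(K₂−1)) + z₂(K₂−1)(1+V/F(K₁−1)) = 0
⇒ V/F = [z₁(K₁−1)+z₂(K₂−1)] / [−(K₁−1)(K₂−1)] = 0.21087/0.43035 = 0.4900
Compositions from xᵢ = zᵢ/(1+V/F(Kᵢ−1)), yᵢ = Kᵢxᵢ:
  ethanol: x = 0.3515, y = 0.6647
  n-octane: x = 0.6485, y = 0.3353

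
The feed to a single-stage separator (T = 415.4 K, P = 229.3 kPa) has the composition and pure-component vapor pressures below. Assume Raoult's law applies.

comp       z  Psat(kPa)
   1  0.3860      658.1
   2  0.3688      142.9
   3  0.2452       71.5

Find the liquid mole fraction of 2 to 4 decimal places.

x_2 = 0.4386

Raoult's law: Kᵢ = Pᵢˢᵃᵗ/P = Pᵢˢᵃᵗ/229.3.
  K_1 = 658.1/229.3 = 2.870039, K_2 = 142.9/229.3 = 0.623201, K_3 = 71.5/229.3 = 0.311819
Iterate (Newton) starting at ψ = 0.51:
  ψ = 0.5100: g = -0.06255, g' = -0.7096 → ψ = 0.4219
  ψ = 0.4219: g = 0.00052, g' = -0.7264 → ψ = 0.4226
Converged at ψ = 0.4226.
Compositions from xᵢ = zᵢ/(1+ψ(Kᵢ−1)), yᵢ = Kᵢxᵢ:
  1: x = 0.2156, y = 0.6188
  2: x = 0.4386, y = 0.2734
  3: x = 0.3457, y = 0.1078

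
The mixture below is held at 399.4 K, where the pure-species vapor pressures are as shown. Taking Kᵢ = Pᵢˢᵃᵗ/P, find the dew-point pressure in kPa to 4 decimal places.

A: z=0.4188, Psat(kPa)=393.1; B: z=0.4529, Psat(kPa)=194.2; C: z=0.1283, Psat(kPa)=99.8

Pdew = 213.5346 kPa

At the dew point ψ → 1, so Σzᵢ/Kᵢ = 1 with Kᵢ = Pᵢˢᵃᵗ/P ⇒ 1/P = Σzᵢ/Pᵢˢᵃᵗ.
1/P = 0.4188/393.1 + 0.4529/194.2 + 0.1283/99.8 = 0.0046831 ⇒ P = 213.5346 kPa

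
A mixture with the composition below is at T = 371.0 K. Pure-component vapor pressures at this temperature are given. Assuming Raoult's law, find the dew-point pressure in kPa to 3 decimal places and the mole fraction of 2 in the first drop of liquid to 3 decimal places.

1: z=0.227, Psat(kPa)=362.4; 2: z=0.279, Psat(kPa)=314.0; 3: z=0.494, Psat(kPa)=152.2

Pdew = 210.056 kPa, x_2 = 0.187

At the dew point ψ → 1, so Σzᵢ/Kᵢ = 1 with Kᵢ = Pᵢˢᵃᵗ/P ⇒ 1/P = Σzᵢ/Pᵢˢᵃᵗ.
1/P = 0.227/362.4 + 0.279/314.0 + 0.494/152.2 = 0.004761 ⇒ P = 210.056 kPa
xᵢ = zᵢP/Pᵢˢᵃᵗ ⇒ x_2 = 0.279·210.056/314.0 = 0.187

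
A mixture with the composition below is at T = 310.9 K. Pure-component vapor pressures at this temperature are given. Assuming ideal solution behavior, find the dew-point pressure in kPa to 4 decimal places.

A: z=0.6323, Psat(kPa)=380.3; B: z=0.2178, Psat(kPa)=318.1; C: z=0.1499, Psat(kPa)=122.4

Pdew = 279.9553 kPa

At the dew point ψ → 1, so Σzᵢ/Kᵢ = 1 with Kᵢ = Pᵢˢᵃᵗ/P ⇒ 1/P = Σzᵢ/Pᵢˢᵃᵗ.
1/P = 0.6323/380.3 + 0.2178/318.1 + 0.1499/122.4 = 0.0035720 ⇒ P = 279.9553 kPa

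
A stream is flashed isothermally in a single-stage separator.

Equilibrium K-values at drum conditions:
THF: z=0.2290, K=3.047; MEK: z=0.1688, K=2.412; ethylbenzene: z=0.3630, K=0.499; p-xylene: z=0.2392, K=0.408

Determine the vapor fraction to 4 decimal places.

Newton iteration, ψ⁰ = 0.53:
  ψ = 0.5300: g = -0.09280, g' = -0.6778 → ψ = 0.3931
  ψ = 0.3931: g = 0.00202, g' = -0.7175 → ψ = 0.3959
Converged at ψ = 0.3959.

ψ = 0.3959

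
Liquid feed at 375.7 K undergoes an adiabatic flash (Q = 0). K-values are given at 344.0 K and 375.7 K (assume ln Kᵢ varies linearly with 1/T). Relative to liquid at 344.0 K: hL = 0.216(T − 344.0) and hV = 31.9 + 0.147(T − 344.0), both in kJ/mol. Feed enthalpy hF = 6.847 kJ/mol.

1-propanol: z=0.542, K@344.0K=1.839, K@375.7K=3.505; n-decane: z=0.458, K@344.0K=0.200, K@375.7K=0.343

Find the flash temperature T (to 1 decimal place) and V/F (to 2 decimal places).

Adiabatic flash: solve Rachford–Rice at each trial T, then check hF = ψ·hV(T) + (1−ψ)·hL(T).
  T = 344.0 K: K = (1.839, 0.200), RR gives ψ = 0.132, H_out = 4.198 kJ/mol
  T = 375.7 K: K = (3.505, 0.343), RR gives ψ = 0.642, H_out = 25.927 kJ/mol
  T = 359.9 K: K = (2.578, 0.265), RR gives ψ = 0.447, H_out = 17.216 kJ/mol
  T = 351.9 K: K = (2.183, 0.231), RR gives ψ = 0.318, H_out = 11.666 kJ/mol
  T = 347.9 K: K = (2.004, 0.215), RR gives ψ = 0.234, H_out = 8.242 kJ/mol
  T = 345.9 K: K = (1.918, 0.207), RR gives ψ = 0.185, H_out = 6.276 kJ/mol
Linear interpolation between T = 345.9 (H_out = 6.276) and T = 347.9 (H_out = 8.242) on hF = 6.847 gives T ≈ 346.5 K, at which ψ = 0.20.

T = 346.5 K, V/F = 0.20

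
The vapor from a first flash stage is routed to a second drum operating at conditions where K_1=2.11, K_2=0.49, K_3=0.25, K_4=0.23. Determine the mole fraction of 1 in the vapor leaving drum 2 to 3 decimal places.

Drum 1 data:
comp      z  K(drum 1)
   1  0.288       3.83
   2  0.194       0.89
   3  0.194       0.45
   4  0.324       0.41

y_1 (drum 2) = 0.795

Drum 1:
Let ψ₁ = V/F and solve Σ zᵢ(Kᵢ−1)/(1+ψ₁(Kᵢ−1)) = 0.
Check two-phase: ΣzᵢKᵢ = 1.496 > 1 and Σzᵢ/Kᵢ = 1.515 > 1, so g(0) = 0.496 > 0 and g(1) = -0.515 < 0.
Newton–Raphson from ψ₁ = 0.54:
  ψ₁ = 0.540: g = -0.1326, g' = -0.725 → ψ₁ = 0.357
  ψ₁ = 0.357: g = 0.0082, g' = -0.845 → ψ₁ = 0.367
Converged at ψ₁ = 0.367.
Drum-1 compositions:
  1: x = 0.141, y = 0.541
  2: x = 0.202, y = 0.180
  3: x = 0.243, y = 0.109
  4: x = 0.414, y = 0.170
Drum-2 feed = drum-1 vapor: z₂ = (0.5412, 0.1799, 0.1094, 0.1695).
Drum 2:
Let ψ₂ = V/F and solve Σ zᵢ(Kᵢ−1)/(1+ψ₂(Kᵢ−1)) = 0.
Check two-phase: ΣzᵢKᵢ = 1.296 > 1 and Σzᵢ/Kᵢ = 1.798 > 1, so g(0) = 0.296 > 0 and g(1) = -0.798 < 0.
Iterate (Newton) starting at ψ₂ = 0.48:
  ψ₂ = 0.480: g = -0.0648, g' = -0.769 → ψ₂ = 0.396
  ψ₂ = 0.396: g = -0.0019, g' = -0.728 → ψ₂ = 0.393
Converged at ψ₂ = 0.393.
  1: x = 0.377, y = 0.795
  2: x = 0.225, y = 0.110
  3: x = 0.155, y = 0.039
  4: x = 0.243, y = 0.056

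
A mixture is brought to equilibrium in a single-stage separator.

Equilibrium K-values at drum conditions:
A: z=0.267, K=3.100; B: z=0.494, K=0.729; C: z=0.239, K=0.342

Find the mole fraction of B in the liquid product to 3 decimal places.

x_B = 0.538

Newton iteration, ψ⁰ = 0.63:
  ψ = 0.630: g = -0.1887, g' = -0.573 → ψ = 0.301
  ψ = 0.301: g = 0.0019, g' = -0.646 → ψ = 0.304
Converged at ψ = 0.304.
Compositions from xᵢ = zᵢ/(1+ψ(Kᵢ−1)), yᵢ = Kᵢxᵢ:
  A: x = 0.163, y = 0.505
  B: x = 0.538, y = 0.392
  C: x = 0.299, y = 0.102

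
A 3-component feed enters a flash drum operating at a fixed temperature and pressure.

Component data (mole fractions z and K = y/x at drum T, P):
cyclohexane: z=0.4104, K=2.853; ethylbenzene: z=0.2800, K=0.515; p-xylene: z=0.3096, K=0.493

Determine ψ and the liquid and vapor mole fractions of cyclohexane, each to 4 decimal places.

Rachford–Rice: g(ψ) = Σ zᵢ(Kᵢ−1)/(1+ψ(Kᵢ−1)) = 0.
Check two-phase: ΣzᵢKᵢ = 1.4677 > 1 and Σzᵢ/Kᵢ = 1.3155 > 1, so g(0) = 0.4677 > 0 and g(1) = -0.3155 < 0.
Newton iteration, ψ⁰ = 0.37:
  ψ = 0.3700: g = 0.09244, g' = -0.7144 → ψ = 0.4994
  ψ = 0.4994: g = 0.00557, g' = -0.6375 → ψ = 0.5082
Converged at ψ = 0.5082.
Compositions from xᵢ = zᵢ/(1+ψ(Kᵢ−1)), yᵢ = Kᵢxᵢ:
  cyclohexane: x = 0.2114, y = 0.6030
  ethylbenzene: x = 0.3716, y = 0.1914
  p-xylene: x = 0.4171, y = 0.2056

ψ = 0.5082, x_cyclohexane = 0.2114, y_cyclohexane = 0.6030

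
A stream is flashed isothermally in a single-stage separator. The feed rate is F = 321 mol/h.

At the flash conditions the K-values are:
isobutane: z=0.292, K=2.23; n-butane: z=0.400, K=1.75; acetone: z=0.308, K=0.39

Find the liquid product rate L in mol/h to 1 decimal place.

L = 63.4 mol/h

Let ψ = V/F and solve Σ zᵢ(Kᵢ−1)/(1+ψ(Kᵢ−1)) = 0.
Check two-phase: ΣzᵢKᵢ = 1.471 > 1 and Σzᵢ/Kᵢ = 1.149 > 1, so g(0) = 0.471 > 0 and g(1) = -0.149 < 0.
Iterate (Newton) starting at ψ = 0.5:
  ψ = 0.500: g = 0.1702, g' = -0.526 → ψ = 0.824
  ψ = 0.824: g = -0.0139, g' = -0.658 → ψ = 0.803
  ψ = 0.803: g = -0.0002, g' = -0.640 → ψ = 0.802
Converged at ψ = 0.802.
Then V = ψ·F = 0.8025·321 = 257.6 mol/h and L = F − V = 63.4 mol/h.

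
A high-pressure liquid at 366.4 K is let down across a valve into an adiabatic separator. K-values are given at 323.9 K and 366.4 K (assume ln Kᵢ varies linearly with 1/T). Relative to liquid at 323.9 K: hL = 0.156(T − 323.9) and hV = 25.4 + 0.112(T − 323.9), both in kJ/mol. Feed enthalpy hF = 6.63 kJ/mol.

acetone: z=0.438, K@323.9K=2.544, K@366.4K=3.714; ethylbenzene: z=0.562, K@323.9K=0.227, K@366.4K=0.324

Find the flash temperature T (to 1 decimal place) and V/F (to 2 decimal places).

Adiabatic flash: solve Rachford–Rice at each trial T, then check hF = ψ·hV(T) + (1−ψ)·hL(T).
  T = 323.9 K: K = (2.544, 0.227), RR gives ψ = 0.203, H_out = 5.147 kJ/mol
  T = 366.4 K: K = (3.714, 0.324), RR gives ψ = 0.441, H_out = 17.003 kJ/mol
  T = 345.1 K: K = (3.108, 0.274), RR gives ψ = 0.337, H_out = 11.548 kJ/mol
  T = 334.5 K: K = (2.821, 0.250), RR gives ψ = 0.276, H_out = 8.523 kJ/mol
  T = 329.2 K: K = (2.681, 0.238), RR gives ψ = 0.241, H_out = 6.889 kJ/mol
  T = 326.5 K: K = (2.611, 0.233), RR gives ψ = 0.222, H_out = 6.017 kJ/mol
  T = 327.9 K: K = (2.647, 0.236), RR gives ψ = 0.232, H_out = 6.473 kJ/mol
Linear interpolation between T = 327.9 (H_out = 6.473) and T = 329.2 (H_out = 6.889) on hF = 6.63 gives T ≈ 328.4 K, at which ψ = 0.24.

T = 328.4 K, V/F = 0.24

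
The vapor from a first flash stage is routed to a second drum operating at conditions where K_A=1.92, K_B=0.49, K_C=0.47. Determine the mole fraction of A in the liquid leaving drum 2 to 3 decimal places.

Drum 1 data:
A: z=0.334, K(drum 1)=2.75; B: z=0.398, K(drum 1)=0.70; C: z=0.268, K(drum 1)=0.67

x_A (drum 2) = 0.360

Drum 1:
Let ψ₁ = V/F and solve Σ zᵢ(Kᵢ−1)/(1+ψ₁(Kᵢ−1)) = 0.
g(0) = ΣzᵢKᵢ − 1 = 0.377 and g(1) = 1 − Σzᵢ/Kᵢ = -0.090, so a root lies in (0, 1).
Newton–Raphson from ψ₁ = 0.5:
  ψ₁ = 0.500: g = 0.0653, g' = -0.382 → ψ₁ = 0.671
  ψ₁ = 0.671: g = 0.0058, g' = -0.321 → ψ₁ = 0.689
Converged at ψ₁ = 0.689.
Drum-1 compositions:
  A: x = 0.151, y = 0.416
  B: x = 0.502, y = 0.351
  C: x = 0.347, y = 0.232
Drum-2 feed = drum-1 vapor: z₂ = (0.4164, 0.3512, 0.2324).
Drum 2:
Material balance + equilibrium reduce to Σ zᵢ(Kᵢ−1)/(1+ψ₂(Kᵢ−1)) = 0.
Feasibility: ΣzᵢKᵢ = 1.081, Σzᵢ/Kᵢ = 1.428 — both > 1, two phases present.
Iterate (Newton) starting at ψ₂ = 0.5:
  ψ₂ = 0.500: g = -0.1456, g' = -0.451 → ψ₂ = 0.177
  ψ₂ = 0.177: g = -0.0034, g' = -0.451 → ψ₂ = 0.170
Converged at ψ₂ = 0.170.
  A: x = 0.360, y = 0.692
  B: x = 0.384, y = 0.188
  C: x = 0.255, y = 0.120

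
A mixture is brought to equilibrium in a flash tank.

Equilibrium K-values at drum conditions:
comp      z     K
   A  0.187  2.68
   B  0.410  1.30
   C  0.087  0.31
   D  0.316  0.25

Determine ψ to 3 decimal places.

ψ = 0.204

Newton–Raphson from ψ = 0.5:
  ψ = 0.500: g = -0.1932, g' = -0.735 → ψ = 0.237
  ψ = 0.237: g = -0.0207, g' = -0.624 → ψ = 0.204
Converged at ψ = 0.204.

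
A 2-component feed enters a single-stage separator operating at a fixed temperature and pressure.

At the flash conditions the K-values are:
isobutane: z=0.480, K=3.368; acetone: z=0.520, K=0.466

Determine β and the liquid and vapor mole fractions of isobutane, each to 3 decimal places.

β = 0.679, x_isobutane = 0.184, y_isobutane = 0.620

Let β = V/F and solve Σ zᵢ(Kᵢ−1)/(1+β(Kᵢ−1)) = 0.
Check two-phase: ΣzᵢKᵢ = 1.859 > 1 and Σzᵢ/Kᵢ = 1.258 > 1, so g(0) = 0.859 > 0 and g(1) = -0.258 < 0.
Binary case is linear: z₁(K₁−1)(1+β(K₂−1)) + z₂(K₂−1)(1+β(K₁−1)) = 0
⇒ β = [z₁(K₁−1)+z₂(K₂−1)] / [−(K₁−1)(K₂−1)] = 0.8590/1.2645 = 0.679
Compositions from xᵢ = zᵢ/(1+β(Kᵢ−1)), yᵢ = Kᵢxᵢ:
  isobutane: x = 0.184, y = 0.620
  acetone: x = 0.816, y = 0.380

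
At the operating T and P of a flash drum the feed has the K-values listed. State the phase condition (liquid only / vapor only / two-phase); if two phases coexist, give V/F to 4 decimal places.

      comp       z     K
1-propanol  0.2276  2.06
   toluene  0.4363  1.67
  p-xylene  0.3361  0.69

ΣzᵢKᵢ = 1.4294; Σzᵢ/Kᵢ = 0.8588.
Since Σzᵢ/Kᵢ < 1 the mixture is above its dew point — single vapor phase.

vapor only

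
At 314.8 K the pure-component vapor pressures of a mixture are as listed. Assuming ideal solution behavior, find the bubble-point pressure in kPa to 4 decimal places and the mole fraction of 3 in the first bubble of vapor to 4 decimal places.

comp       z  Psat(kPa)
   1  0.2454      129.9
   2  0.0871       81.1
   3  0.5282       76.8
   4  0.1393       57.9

At the bubble point ψ → 0, so ΣzᵢKᵢ = 1 with Kᵢ = Pᵢˢᵃᵗ/P ⇒ P = ΣzᵢPᵢˢᵃᵗ.
P = 0.2454·129.9 + 0.0871·81.1 + 0.5282·76.8 + 0.1393·57.9 = 87.5725 kPa
yᵢ = zᵢPᵢˢᵃᵗ/P ⇒ y_3 = 0.5282·76.8/87.5725 = 0.4632

Pbub = 87.5725 kPa, y_3 = 0.4632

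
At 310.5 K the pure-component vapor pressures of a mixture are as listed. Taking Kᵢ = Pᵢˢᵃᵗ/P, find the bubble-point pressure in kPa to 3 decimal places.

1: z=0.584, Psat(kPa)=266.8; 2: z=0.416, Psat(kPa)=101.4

At the bubble point ψ → 0, so ΣzᵢKᵢ = 1 with Kᵢ = Pᵢˢᵃᵗ/P ⇒ P = ΣzᵢPᵢˢᵃᵗ.
P = 0.584·266.8 + 0.416·101.4 = 197.994 kPa

Pbub = 197.994 kPa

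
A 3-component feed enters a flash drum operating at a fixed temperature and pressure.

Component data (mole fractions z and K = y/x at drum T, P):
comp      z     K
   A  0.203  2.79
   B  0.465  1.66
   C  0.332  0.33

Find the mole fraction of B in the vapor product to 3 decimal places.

Rachford–Rice: g(V/F) = Σ zᵢ(Kᵢ−1)/(1+V/F(Kᵢ−1)) = 0.
Check two-phase: ΣzᵢKᵢ = 1.448 > 1 and Σzᵢ/Kᵢ = 1.359 > 1, so g(0) = 0.448 > 0 and g(1) = -0.359 < 0.
Newton iteration, V/F⁰ = 0.37:
  V/F = 0.370: g = 0.1695, g' = -0.630 → V/F = 0.639
  V/F = 0.639: g = -0.0037, g' = -0.698 → V/F = 0.634
Converged at V/F = 0.634.
Compositions from xᵢ = zᵢ/(1+V/F(Kᵢ−1)), yᵢ = Kᵢxᵢ:
  A: x = 0.095, y = 0.265
  B: x = 0.328, y = 0.544
  C: x = 0.577, y = 0.190

y_B = 0.544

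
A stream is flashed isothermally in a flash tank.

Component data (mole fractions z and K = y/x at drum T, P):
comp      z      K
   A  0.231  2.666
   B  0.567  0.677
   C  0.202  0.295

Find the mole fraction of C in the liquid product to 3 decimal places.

x_C = 0.214

Iterate (Newton) starting at ψ = 0.5:
  ψ = 0.500: g = -0.2284, g' = -0.514 → ψ = 0.056
  ψ = 0.056: g = 0.0172, g' = -0.707 → ψ = 0.080
  ψ = 0.080: g = 0.0004, g' = -0.674 → ψ = 0.081
Converged at ψ = 0.081.
Compositions from xᵢ = zᵢ/(1+ψ(Kᵢ−1)), yᵢ = Kᵢxᵢ:
  A: x = 0.204, y = 0.543
  B: x = 0.582, y = 0.394
  C: x = 0.214, y = 0.063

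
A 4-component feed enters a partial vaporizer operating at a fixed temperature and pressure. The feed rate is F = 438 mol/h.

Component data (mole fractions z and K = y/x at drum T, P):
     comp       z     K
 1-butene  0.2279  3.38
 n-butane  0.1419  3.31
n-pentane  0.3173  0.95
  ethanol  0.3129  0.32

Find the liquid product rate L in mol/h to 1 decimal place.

Let ψ = V/F and solve Σ zᵢ(Kᵢ−1)/(1+ψ(Kᵢ−1)) = 0.
Check two-phase: ΣzᵢKᵢ = 1.6416 > 1 and Σzᵢ/Kᵢ = 1.4221 > 1, so g(0) = 0.6416 > 0 and g(1) = -0.4221 < 0.
Iterate (Newton) starting at ψ = 0.5:
  ψ = 0.5000: g = 0.06112, g' = -0.7652 → ψ = 0.5799
  ψ = 0.5799: g = 0.00036, g' = -0.7615 → ψ = 0.5804
Converged at ψ = 0.5804.
Then V = ψ·F = 0.5804·438 = 254.2 mol/h and L = F − V = 183.8 mol/h.

L = 183.8 mol/h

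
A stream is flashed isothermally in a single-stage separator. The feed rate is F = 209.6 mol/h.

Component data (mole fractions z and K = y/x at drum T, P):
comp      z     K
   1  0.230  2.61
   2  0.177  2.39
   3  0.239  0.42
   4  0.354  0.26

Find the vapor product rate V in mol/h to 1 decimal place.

Material balance + equilibrium reduce to Σ zᵢ(Kᵢ−1)/(1+β(Kᵢ−1)) = 0.
Check two-phase: ΣzᵢKᵢ = 1.216 > 1 and Σzᵢ/Kᵢ = 2.093 > 1, so g(0) = 0.216 > 0 and g(1) = -1.093 < 0.
Newton–Raphson from β = 0.42:
  β = 0.420: g = -0.1871, g' = -0.897 → β = 0.211
  β = 0.211: g = -0.0022, g' = -0.913 → β = 0.209
Converged at β = 0.209.
Then V = β·F = 0.2091·209.6 = 43.8 mol/h and L = F − V = 165.8 mol/h.

V = 43.8 mol/h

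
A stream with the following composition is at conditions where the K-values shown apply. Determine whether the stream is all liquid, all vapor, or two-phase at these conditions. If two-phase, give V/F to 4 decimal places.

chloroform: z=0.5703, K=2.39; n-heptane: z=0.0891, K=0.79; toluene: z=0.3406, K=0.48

two-phase, V/F = 0.8930

ΣzᵢKᵢ = 1.5969; Σzᵢ/Kᵢ = 1.0610.
Both exceed 1, so a two-phase solution exists.
Newton iteration, ψ⁰ = 0.4:
  ψ = 0.4000: g = 0.26541, g' = -0.6066 → ψ = 0.8375
  ψ = 0.8375: g = 0.02984, g' = -0.5301 → ψ = 0.8938
  ψ = 0.8938: g = -0.00043, g' = -0.5466 → ψ = 0.8930
Converged at ψ = 0.8930.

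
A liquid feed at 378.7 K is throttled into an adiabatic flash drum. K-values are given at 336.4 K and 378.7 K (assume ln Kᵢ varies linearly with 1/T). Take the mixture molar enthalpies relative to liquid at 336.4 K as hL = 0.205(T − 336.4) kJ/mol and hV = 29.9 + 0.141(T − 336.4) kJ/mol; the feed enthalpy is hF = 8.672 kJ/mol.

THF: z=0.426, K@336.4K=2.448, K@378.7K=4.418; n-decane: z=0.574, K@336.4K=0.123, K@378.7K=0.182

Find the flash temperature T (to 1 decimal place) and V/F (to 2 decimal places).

T = 349.5 K, V/F = 0.21

Adiabatic flash: solve Rachford–Rice at each trial T, then check hF = ψ·hV(T) + (1−ψ)·hL(T).
  T = 336.4 K: K = (2.448, 0.123), RR gives ψ = 0.089, H_out = 2.671 kJ/mol
  T = 378.7 K: K = (4.418, 0.182), RR gives ψ = 0.353, H_out = 18.266 kJ/mol
  T = 357.5 K: K = (3.344, 0.151), RR gives ψ = 0.257, H_out = 11.665 kJ/mol
  T = 346.9 K: K = (2.873, 0.137), RR gives ψ = 0.187, H_out = 7.618 kJ/mol
  T = 352.2 K: K = (3.103, 0.144), RR gives ψ = 0.225, H_out = 9.731 kJ/mol
  T = 349.5 K: K = (2.984, 0.140), RR gives ψ = 0.206, H_out = 8.680 kJ/mol
  T = 348.2 K: K = (2.928, 0.139), RR gives ψ = 0.197, H_out = 8.155 kJ/mol
Linear interpolation between T = 348.2 (H_out = 8.155) and T = 349.5 (H_out = 8.680) on hF = 8.672 gives T ≈ 349.5 K, at which ψ = 0.21.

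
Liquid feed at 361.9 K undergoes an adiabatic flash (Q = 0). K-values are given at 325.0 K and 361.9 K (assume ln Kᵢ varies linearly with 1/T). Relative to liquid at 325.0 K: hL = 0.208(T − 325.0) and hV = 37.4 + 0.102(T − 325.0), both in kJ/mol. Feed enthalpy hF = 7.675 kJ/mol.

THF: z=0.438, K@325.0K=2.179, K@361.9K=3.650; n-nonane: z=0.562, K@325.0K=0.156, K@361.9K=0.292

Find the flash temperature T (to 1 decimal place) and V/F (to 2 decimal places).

Adiabatic flash: solve Rachford–Rice at each trial T, then check hF = ψ·hV(T) + (1−ψ)·hL(T).
  T = 325.0 K: K = (2.179, 0.156), RR gives ψ = 0.042, H_out = 1.581 kJ/mol
  T = 361.9 K: K = (3.650, 0.292), RR gives ψ = 0.407, H_out = 21.291 kJ/mol
  T = 343.4 K: K = (2.858, 0.217), RR gives ψ = 0.257, H_out = 12.929 kJ/mol
  T = 334.2 K: K = (2.505, 0.185), RR gives ψ = 0.164, H_out = 7.878 kJ/mol
  T = 329.6 K: K = (2.338, 0.170), RR gives ψ = 0.108, H_out = 4.936 kJ/mol
  T = 331.9 K: K = (2.421, 0.177), RR gives ψ = 0.137, H_out = 6.451 kJ/mol
Linear interpolation between T = 331.9 (H_out = 6.451) and T = 334.2 (H_out = 7.878) on hF = 7.675 gives T ≈ 333.9 K, at which ψ = 0.16.

T = 333.9 K, V/F = 0.16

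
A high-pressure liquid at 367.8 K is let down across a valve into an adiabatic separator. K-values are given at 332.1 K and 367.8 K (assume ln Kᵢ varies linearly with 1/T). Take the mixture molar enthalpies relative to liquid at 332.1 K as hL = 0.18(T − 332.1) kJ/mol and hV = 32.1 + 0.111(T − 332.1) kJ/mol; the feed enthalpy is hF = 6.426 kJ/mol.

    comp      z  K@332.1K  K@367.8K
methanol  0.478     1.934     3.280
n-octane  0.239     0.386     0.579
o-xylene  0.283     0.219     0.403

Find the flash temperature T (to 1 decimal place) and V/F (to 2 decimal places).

T = 335.1 K, V/F = 0.18

Adiabatic flash: solve Rachford–Rice at each trial T, then check hF = ψ·hV(T) + (1−ψ)·hL(T).
  T = 332.1 K: K = (1.934, 0.386, 0.219), RR gives ψ = 0.119, H_out = 3.811 kJ/mol
  T = 367.8 K: K = (3.280, 0.579, 0.403), RR gives ψ = 0.683, H_out = 26.655 kJ/mol
  T = 350.0 K: K = (2.555, 0.478, 0.302), RR gives ψ = 0.433, H_out = 16.580 kJ/mol
  T = 341.1 K: K = (2.233, 0.431, 0.258), RR gives ψ = 0.295, H_out = 10.908 kJ/mol
  T = 336.6 K: K = (2.080, 0.408, 0.238), RR gives ψ = 0.214, H_out = 7.603 kJ/mol
  T = 334.4 K: K = (2.008, 0.397, 0.229), RR gives ψ = 0.169, H_out = 5.822 kJ/mol
Linear interpolation between T = 334.4 (H_out = 5.822) and T = 336.6 (H_out = 7.603) on hF = 6.426 gives T ≈ 335.1 K, at which ψ = 0.18.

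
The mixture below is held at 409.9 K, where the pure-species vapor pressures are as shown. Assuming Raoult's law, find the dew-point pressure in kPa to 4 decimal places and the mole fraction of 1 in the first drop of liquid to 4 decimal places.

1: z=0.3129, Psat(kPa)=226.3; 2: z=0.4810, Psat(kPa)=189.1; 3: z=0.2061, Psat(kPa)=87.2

Pdew = 158.9866 kPa, x_1 = 0.2198

At the dew point ψ → 1, so Σzᵢ/Kᵢ = 1 with Kᵢ = Pᵢˢᵃᵗ/P ⇒ 1/P = Σzᵢ/Pᵢˢᵃᵗ.
1/P = 0.3129/226.3 + 0.4810/189.1 + 0.2061/87.2 = 0.0062898 ⇒ P = 158.9866 kPa
xᵢ = zᵢP/Pᵢˢᵃᵗ ⇒ x_1 = 0.3129·158.9866/226.3 = 0.2198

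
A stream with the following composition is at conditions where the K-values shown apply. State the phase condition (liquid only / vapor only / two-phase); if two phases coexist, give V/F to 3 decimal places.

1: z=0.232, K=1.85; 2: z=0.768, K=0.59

ΣzᵢKᵢ = 0.882; Σzᵢ/Kᵢ = 1.427.
Since ΣzᵢKᵢ < 1 the mixture is below its bubble point — single liquid phase.

liquid only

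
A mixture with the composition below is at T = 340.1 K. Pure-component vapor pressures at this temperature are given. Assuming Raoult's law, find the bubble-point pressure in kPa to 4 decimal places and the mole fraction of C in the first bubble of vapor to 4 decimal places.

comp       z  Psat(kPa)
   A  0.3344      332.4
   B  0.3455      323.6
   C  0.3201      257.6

Pbub = 305.4161 kPa, y_C = 0.2700

At the bubble point ψ → 0, so ΣzᵢKᵢ = 1 with Kᵢ = Pᵢˢᵃᵗ/P ⇒ P = ΣzᵢPᵢˢᵃᵗ.
P = 0.3344·332.4 + 0.3455·323.6 + 0.3201·257.6 = 305.4161 kPa
yᵢ = zᵢPᵢˢᵃᵗ/P ⇒ y_C = 0.3201·257.6/305.4161 = 0.2700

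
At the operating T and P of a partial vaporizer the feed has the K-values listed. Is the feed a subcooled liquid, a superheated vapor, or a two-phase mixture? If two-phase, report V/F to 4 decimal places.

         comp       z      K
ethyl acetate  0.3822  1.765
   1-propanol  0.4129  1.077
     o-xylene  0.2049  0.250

two-phase, V/F = 0.4908

ΣzᵢKᵢ = 1.1705; Σzᵢ/Kᵢ = 1.4195.
Both exceed 1, so a two-phase solution exists.
Newton iteration, ψ⁰ = 0.56:
  ψ = 0.5600: g = -0.02979, g' = -0.4545 → ψ = 0.4945
  ψ = 0.4945: g = -0.00149, g' = -0.4112 → ψ = 0.4908
Converged at ψ = 0.4908.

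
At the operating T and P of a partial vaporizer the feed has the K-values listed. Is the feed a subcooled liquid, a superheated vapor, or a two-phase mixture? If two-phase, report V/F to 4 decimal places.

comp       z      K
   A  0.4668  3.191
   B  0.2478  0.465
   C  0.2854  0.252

two-phase, V/F = 0.4677

ΣzᵢKᵢ = 1.6767; Σzᵢ/Kᵢ = 1.8117.
Both exceed 1, so a two-phase solution exists.
Let ψ = V/F and solve Σ zᵢ(Kᵢ−1)/(1+ψ(Kᵢ−1)) = 0.
Iterate (Newton) starting at ψ = 0.38:
  ψ = 0.3800: g = 0.09344, g' = -1.0907 → ψ = 0.4657
  ψ = 0.4657: g = 0.00210, g' = -1.0508 → ψ = 0.4677
Converged at ψ = 0.4677.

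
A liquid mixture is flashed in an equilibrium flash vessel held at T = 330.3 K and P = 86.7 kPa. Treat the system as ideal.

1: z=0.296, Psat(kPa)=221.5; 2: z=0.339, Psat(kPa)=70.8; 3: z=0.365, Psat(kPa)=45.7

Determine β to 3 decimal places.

Raoult's law: Kᵢ = Pᵢˢᵃᵗ/P = Pᵢˢᵃᵗ/86.7.
  K_1 = 221.5/86.7 = 2.55479, K_2 = 70.8/86.7 = 0.81661, K_3 = 45.7/86.7 = 0.52710
Let β = V/F and solve Σ zᵢ(Kᵢ−1)/(1+β(Kᵢ−1)) = 0.
Check two-phase: ΣzᵢKᵢ = 1.225 > 1 and Σzᵢ/Kᵢ = 1.223 > 1, so g(0) = 0.225 > 0 and g(1) = -0.223 < 0.
Newton–Raphson from β = 0.54:
  β = 0.540: g = -0.0506, g' = -0.373 → β = 0.404
  β = 0.404: g = 0.0021, g' = -0.408 → β = 0.409
Converged at β = 0.409.

β = 0.409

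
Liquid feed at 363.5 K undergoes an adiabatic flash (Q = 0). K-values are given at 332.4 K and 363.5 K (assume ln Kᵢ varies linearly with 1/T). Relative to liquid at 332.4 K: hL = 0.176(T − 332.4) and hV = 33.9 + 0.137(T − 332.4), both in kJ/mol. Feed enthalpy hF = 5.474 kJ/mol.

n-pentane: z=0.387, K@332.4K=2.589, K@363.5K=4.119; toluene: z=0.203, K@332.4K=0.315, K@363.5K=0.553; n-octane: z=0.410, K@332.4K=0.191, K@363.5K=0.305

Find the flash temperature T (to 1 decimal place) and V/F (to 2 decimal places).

T = 334.9 K, V/F = 0.15

Adiabatic flash: solve Rachford–Rice at each trial T, then check hF = ψ·hV(T) + (1−ψ)·hL(T).
  T = 332.4 K: K = (2.589, 0.315, 0.191), RR gives ψ = 0.118, H_out = 3.996 kJ/mol
  T = 363.5 K: K = (4.119, 0.553, 0.305), RR gives ψ = 0.427, H_out = 19.440 kJ/mol
  T = 347.9 K: K = (3.297, 0.422, 0.244), RR gives ψ = 0.286, H_out = 12.261 kJ/mol
  T = 340.1 K: K = (2.927, 0.366, 0.216), RR gives ψ = 0.208, H_out = 8.348 kJ/mol
  T = 336.2 K: K = (2.753, 0.339, 0.203), RR gives ψ = 0.165, H_out = 6.223 kJ/mol
  T = 334.3 K: K = (2.670, 0.327, 0.197), RR gives ψ = 0.142, H_out = 5.132 kJ/mol
Linear interpolation between T = 334.3 (H_out = 5.132) and T = 336.2 (H_out = 6.223) on hF = 5.474 gives T ≈ 334.9 K, at which ψ = 0.15.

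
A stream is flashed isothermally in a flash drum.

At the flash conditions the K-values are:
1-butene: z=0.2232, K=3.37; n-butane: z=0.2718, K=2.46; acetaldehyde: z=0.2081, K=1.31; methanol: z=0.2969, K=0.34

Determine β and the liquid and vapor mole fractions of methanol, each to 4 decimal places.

β = 0.8026, x_methanol = 0.6313, y_methanol = 0.2146

Material balance + equilibrium reduce to Σ zᵢ(Kᵢ−1)/(1+β(Kᵢ−1)) = 0.
g(0) = ΣzᵢKᵢ − 1 = 0.7944 and g(1) = 1 − Σzᵢ/Kᵢ = -0.2088, so a root lies in (0, 1).
Newton iteration, β⁰ = 0.5:
  β = 0.5000: g = 0.23486, g' = -0.7593 → β = 0.8093
  β = 0.8093: g = -0.00590, g' = -0.8777 → β = 0.8026
Converged at β = 0.8026.
Compositions from xᵢ = zᵢ/(1+β(Kᵢ−1)), yᵢ = Kᵢxᵢ:
  1-butene: x = 0.0769, y = 0.2592
  n-butane: x = 0.1252, y = 0.3079
  acetaldehyde: x = 0.1666, y = 0.2183
  methanol: x = 0.6313, y = 0.2146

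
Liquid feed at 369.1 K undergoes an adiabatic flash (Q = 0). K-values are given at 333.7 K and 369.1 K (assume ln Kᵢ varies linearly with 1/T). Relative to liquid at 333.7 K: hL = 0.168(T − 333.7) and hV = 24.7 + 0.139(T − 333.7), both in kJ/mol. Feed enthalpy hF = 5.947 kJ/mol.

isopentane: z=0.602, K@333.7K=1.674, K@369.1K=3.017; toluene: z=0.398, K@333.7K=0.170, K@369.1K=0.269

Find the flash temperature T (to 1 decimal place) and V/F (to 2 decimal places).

T = 336.9 K, V/F = 0.22

Adiabatic flash: solve Rachford–Rice at each trial T, then check hF = ψ·hV(T) + (1−ψ)·hL(T).
  T = 333.7 K: K = (1.674, 0.170), RR gives ψ = 0.135, H_out = 3.329 kJ/mol
  T = 369.1 K: K = (3.017, 0.269), RR gives ψ = 0.626, H_out = 20.772 kJ/mol
  T = 351.4 K: K = (2.281, 0.216), RR gives ψ = 0.457, H_out = 14.038 kJ/mol
  T = 342.5 K: K = (1.960, 0.192), RR gives ψ = 0.331, H_out = 9.563 kJ/mol
  T = 338.1 K: K = (1.813, 0.181), RR gives ψ = 0.246, H_out = 6.774 kJ/mol
  T = 335.9 K: K = (1.743, 0.175), RR gives ψ = 0.194, H_out = 5.154 kJ/mol
  T = 337.0 K: K = (1.778, 0.178), RR gives ψ = 0.221, H_out = 5.986 kJ/mol
Linear interpolation between T = 335.9 (H_out = 5.154) and T = 337.0 (H_out = 5.986) on hF = 5.947 gives T ≈ 336.9 K, at which ψ = 0.22.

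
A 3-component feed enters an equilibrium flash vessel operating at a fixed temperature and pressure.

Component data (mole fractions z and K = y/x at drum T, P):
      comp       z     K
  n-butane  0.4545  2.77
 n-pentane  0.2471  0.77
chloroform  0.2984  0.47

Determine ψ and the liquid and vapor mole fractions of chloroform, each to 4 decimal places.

ψ = 0.7782, x_chloroform = 0.5079, y_chloroform = 0.2387

Rachford–Rice: g(ψ) = Σ zᵢ(Kᵢ−1)/(1+ψ(Kᵢ−1)) = 0.
Check two-phase: ΣzᵢKᵢ = 1.5895 > 1 and Σzᵢ/Kᵢ = 1.1199 > 1, so g(0) = 0.5895 > 0 and g(1) = -0.1199 < 0.
Newton iteration, ψ⁰ = 0.5:
  ψ = 0.5000: g = 0.14738, g' = -0.5726 → ψ = 0.7574
  ψ = 0.7574: g = 0.01067, g' = -0.5130 → ψ = 0.7782
Converged at ψ = 0.7782.
Compositions from xᵢ = zᵢ/(1+ψ(Kᵢ−1)), yᵢ = Kᵢxᵢ:
  n-butane: x = 0.1912, y = 0.5296
  n-pentane: x = 0.3010, y = 0.2317
  chloroform: x = 0.5079, y = 0.2387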